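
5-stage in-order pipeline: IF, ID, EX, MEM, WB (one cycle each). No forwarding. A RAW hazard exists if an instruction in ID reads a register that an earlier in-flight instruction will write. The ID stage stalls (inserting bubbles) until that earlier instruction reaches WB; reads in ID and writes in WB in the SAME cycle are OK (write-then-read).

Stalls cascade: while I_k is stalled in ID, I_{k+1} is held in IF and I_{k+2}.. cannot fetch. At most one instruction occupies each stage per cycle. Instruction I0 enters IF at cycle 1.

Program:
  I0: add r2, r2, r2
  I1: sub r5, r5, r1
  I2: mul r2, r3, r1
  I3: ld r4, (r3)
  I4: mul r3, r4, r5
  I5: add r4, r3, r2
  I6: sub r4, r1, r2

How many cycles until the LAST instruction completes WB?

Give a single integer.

Answer: 15

Derivation:
I0 add r2 <- r2,r2: IF@1 ID@2 stall=0 (-) EX@3 MEM@4 WB@5
I1 sub r5 <- r5,r1: IF@2 ID@3 stall=0 (-) EX@4 MEM@5 WB@6
I2 mul r2 <- r3,r1: IF@3 ID@4 stall=0 (-) EX@5 MEM@6 WB@7
I3 ld r4 <- r3: IF@4 ID@5 stall=0 (-) EX@6 MEM@7 WB@8
I4 mul r3 <- r4,r5: IF@5 ID@6 stall=2 (RAW on I3.r4 (WB@8)) EX@9 MEM@10 WB@11
I5 add r4 <- r3,r2: IF@6 ID@9 stall=2 (RAW on I4.r3 (WB@11)) EX@12 MEM@13 WB@14
I6 sub r4 <- r1,r2: IF@9 ID@12 stall=0 (-) EX@13 MEM@14 WB@15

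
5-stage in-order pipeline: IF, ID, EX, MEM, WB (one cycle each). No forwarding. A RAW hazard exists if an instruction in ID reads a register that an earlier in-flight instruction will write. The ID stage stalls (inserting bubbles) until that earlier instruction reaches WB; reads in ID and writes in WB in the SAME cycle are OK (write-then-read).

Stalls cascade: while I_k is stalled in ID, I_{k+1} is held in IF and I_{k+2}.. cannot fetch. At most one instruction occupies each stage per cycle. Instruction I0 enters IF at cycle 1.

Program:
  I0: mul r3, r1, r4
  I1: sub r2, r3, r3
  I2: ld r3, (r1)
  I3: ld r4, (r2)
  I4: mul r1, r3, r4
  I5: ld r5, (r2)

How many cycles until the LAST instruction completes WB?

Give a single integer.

I0 mul r3 <- r1,r4: IF@1 ID@2 stall=0 (-) EX@3 MEM@4 WB@5
I1 sub r2 <- r3,r3: IF@2 ID@3 stall=2 (RAW on I0.r3 (WB@5)) EX@6 MEM@7 WB@8
I2 ld r3 <- r1: IF@3 ID@6 stall=0 (-) EX@7 MEM@8 WB@9
I3 ld r4 <- r2: IF@6 ID@7 stall=1 (RAW on I1.r2 (WB@8)) EX@9 MEM@10 WB@11
I4 mul r1 <- r3,r4: IF@7 ID@9 stall=2 (RAW on I3.r4 (WB@11)) EX@12 MEM@13 WB@14
I5 ld r5 <- r2: IF@9 ID@12 stall=0 (-) EX@13 MEM@14 WB@15

Answer: 15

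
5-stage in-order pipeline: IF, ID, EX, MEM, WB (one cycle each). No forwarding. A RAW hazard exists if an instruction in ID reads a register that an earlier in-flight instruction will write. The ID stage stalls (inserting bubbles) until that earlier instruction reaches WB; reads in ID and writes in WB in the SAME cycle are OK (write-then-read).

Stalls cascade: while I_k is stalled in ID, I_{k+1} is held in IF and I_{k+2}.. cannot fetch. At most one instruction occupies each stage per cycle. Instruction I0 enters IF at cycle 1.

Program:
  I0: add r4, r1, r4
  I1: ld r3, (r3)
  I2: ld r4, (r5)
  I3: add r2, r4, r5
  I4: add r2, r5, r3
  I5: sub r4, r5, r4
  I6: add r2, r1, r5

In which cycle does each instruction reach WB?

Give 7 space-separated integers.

Answer: 5 6 7 10 11 12 13

Derivation:
I0 add r4 <- r1,r4: IF@1 ID@2 stall=0 (-) EX@3 MEM@4 WB@5
I1 ld r3 <- r3: IF@2 ID@3 stall=0 (-) EX@4 MEM@5 WB@6
I2 ld r4 <- r5: IF@3 ID@4 stall=0 (-) EX@5 MEM@6 WB@7
I3 add r2 <- r4,r5: IF@4 ID@5 stall=2 (RAW on I2.r4 (WB@7)) EX@8 MEM@9 WB@10
I4 add r2 <- r5,r3: IF@5 ID@8 stall=0 (-) EX@9 MEM@10 WB@11
I5 sub r4 <- r5,r4: IF@8 ID@9 stall=0 (-) EX@10 MEM@11 WB@12
I6 add r2 <- r1,r5: IF@9 ID@10 stall=0 (-) EX@11 MEM@12 WB@13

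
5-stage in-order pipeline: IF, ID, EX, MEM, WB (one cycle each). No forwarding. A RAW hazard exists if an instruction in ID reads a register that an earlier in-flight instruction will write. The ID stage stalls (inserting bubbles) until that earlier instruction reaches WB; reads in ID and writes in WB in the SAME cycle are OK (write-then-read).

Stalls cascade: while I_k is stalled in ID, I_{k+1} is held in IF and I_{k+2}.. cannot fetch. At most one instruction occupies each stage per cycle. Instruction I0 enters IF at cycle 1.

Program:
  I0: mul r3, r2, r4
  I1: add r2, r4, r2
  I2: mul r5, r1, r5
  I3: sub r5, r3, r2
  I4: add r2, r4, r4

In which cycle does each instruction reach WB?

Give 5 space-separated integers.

Answer: 5 6 7 9 10

Derivation:
I0 mul r3 <- r2,r4: IF@1 ID@2 stall=0 (-) EX@3 MEM@4 WB@5
I1 add r2 <- r4,r2: IF@2 ID@3 stall=0 (-) EX@4 MEM@5 WB@6
I2 mul r5 <- r1,r5: IF@3 ID@4 stall=0 (-) EX@5 MEM@6 WB@7
I3 sub r5 <- r3,r2: IF@4 ID@5 stall=1 (RAW on I1.r2 (WB@6)) EX@7 MEM@8 WB@9
I4 add r2 <- r4,r4: IF@5 ID@7 stall=0 (-) EX@8 MEM@9 WB@10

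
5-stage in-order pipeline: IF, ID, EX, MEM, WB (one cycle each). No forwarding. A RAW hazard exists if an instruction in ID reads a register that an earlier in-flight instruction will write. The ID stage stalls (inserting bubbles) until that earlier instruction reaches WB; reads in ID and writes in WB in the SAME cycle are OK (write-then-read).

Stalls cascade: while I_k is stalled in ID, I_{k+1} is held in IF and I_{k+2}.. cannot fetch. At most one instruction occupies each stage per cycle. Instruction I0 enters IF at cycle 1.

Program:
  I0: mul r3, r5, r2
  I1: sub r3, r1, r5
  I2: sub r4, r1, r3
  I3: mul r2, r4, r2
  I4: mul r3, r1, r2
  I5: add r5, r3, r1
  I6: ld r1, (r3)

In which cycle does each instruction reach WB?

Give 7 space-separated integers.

I0 mul r3 <- r5,r2: IF@1 ID@2 stall=0 (-) EX@3 MEM@4 WB@5
I1 sub r3 <- r1,r5: IF@2 ID@3 stall=0 (-) EX@4 MEM@5 WB@6
I2 sub r4 <- r1,r3: IF@3 ID@4 stall=2 (RAW on I1.r3 (WB@6)) EX@7 MEM@8 WB@9
I3 mul r2 <- r4,r2: IF@4 ID@7 stall=2 (RAW on I2.r4 (WB@9)) EX@10 MEM@11 WB@12
I4 mul r3 <- r1,r2: IF@7 ID@10 stall=2 (RAW on I3.r2 (WB@12)) EX@13 MEM@14 WB@15
I5 add r5 <- r3,r1: IF@10 ID@13 stall=2 (RAW on I4.r3 (WB@15)) EX@16 MEM@17 WB@18
I6 ld r1 <- r3: IF@13 ID@16 stall=0 (-) EX@17 MEM@18 WB@19

Answer: 5 6 9 12 15 18 19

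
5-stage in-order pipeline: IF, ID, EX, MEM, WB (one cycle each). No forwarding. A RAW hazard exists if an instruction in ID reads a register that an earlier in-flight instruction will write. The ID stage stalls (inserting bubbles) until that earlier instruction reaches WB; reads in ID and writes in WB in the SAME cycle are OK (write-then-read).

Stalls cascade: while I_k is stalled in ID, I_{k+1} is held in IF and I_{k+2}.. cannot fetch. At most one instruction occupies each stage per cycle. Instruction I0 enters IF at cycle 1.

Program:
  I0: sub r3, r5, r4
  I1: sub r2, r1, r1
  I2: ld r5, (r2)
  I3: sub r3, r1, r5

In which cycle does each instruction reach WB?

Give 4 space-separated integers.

Answer: 5 6 9 12

Derivation:
I0 sub r3 <- r5,r4: IF@1 ID@2 stall=0 (-) EX@3 MEM@4 WB@5
I1 sub r2 <- r1,r1: IF@2 ID@3 stall=0 (-) EX@4 MEM@5 WB@6
I2 ld r5 <- r2: IF@3 ID@4 stall=2 (RAW on I1.r2 (WB@6)) EX@7 MEM@8 WB@9
I3 sub r3 <- r1,r5: IF@4 ID@7 stall=2 (RAW on I2.r5 (WB@9)) EX@10 MEM@11 WB@12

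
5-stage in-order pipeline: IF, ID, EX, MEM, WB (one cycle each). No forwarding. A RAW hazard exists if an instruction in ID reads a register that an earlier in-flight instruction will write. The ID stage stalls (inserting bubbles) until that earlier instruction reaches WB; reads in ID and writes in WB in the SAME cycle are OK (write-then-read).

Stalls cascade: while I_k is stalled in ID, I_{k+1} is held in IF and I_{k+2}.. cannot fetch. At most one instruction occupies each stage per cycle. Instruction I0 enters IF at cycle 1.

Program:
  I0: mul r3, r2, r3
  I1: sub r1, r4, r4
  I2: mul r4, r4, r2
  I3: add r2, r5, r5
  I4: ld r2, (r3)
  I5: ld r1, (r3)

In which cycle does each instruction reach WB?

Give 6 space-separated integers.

I0 mul r3 <- r2,r3: IF@1 ID@2 stall=0 (-) EX@3 MEM@4 WB@5
I1 sub r1 <- r4,r4: IF@2 ID@3 stall=0 (-) EX@4 MEM@5 WB@6
I2 mul r4 <- r4,r2: IF@3 ID@4 stall=0 (-) EX@5 MEM@6 WB@7
I3 add r2 <- r5,r5: IF@4 ID@5 stall=0 (-) EX@6 MEM@7 WB@8
I4 ld r2 <- r3: IF@5 ID@6 stall=0 (-) EX@7 MEM@8 WB@9
I5 ld r1 <- r3: IF@6 ID@7 stall=0 (-) EX@8 MEM@9 WB@10

Answer: 5 6 7 8 9 10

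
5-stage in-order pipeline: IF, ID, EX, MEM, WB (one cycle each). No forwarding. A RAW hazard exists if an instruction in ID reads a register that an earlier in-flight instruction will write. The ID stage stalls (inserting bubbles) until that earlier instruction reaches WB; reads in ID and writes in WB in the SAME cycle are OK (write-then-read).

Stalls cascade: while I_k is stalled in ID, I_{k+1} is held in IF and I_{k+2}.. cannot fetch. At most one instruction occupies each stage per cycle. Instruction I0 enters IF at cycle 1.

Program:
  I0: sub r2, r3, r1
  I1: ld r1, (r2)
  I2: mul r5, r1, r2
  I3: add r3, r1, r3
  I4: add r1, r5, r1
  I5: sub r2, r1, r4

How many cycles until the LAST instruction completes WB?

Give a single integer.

Answer: 17

Derivation:
I0 sub r2 <- r3,r1: IF@1 ID@2 stall=0 (-) EX@3 MEM@4 WB@5
I1 ld r1 <- r2: IF@2 ID@3 stall=2 (RAW on I0.r2 (WB@5)) EX@6 MEM@7 WB@8
I2 mul r5 <- r1,r2: IF@3 ID@6 stall=2 (RAW on I1.r1 (WB@8)) EX@9 MEM@10 WB@11
I3 add r3 <- r1,r3: IF@6 ID@9 stall=0 (-) EX@10 MEM@11 WB@12
I4 add r1 <- r5,r1: IF@9 ID@10 stall=1 (RAW on I2.r5 (WB@11)) EX@12 MEM@13 WB@14
I5 sub r2 <- r1,r4: IF@10 ID@12 stall=2 (RAW on I4.r1 (WB@14)) EX@15 MEM@16 WB@17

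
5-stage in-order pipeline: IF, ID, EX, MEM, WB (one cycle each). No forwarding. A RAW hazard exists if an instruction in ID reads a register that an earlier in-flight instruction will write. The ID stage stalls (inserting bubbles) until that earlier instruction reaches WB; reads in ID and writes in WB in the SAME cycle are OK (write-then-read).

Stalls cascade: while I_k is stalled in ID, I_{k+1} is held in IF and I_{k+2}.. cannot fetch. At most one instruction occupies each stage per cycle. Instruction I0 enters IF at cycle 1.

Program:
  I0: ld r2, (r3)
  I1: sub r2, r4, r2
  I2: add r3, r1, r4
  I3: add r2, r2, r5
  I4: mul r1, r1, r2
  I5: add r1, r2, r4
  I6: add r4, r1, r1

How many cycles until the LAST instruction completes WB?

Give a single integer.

Answer: 18

Derivation:
I0 ld r2 <- r3: IF@1 ID@2 stall=0 (-) EX@3 MEM@4 WB@5
I1 sub r2 <- r4,r2: IF@2 ID@3 stall=2 (RAW on I0.r2 (WB@5)) EX@6 MEM@7 WB@8
I2 add r3 <- r1,r4: IF@3 ID@6 stall=0 (-) EX@7 MEM@8 WB@9
I3 add r2 <- r2,r5: IF@6 ID@7 stall=1 (RAW on I1.r2 (WB@8)) EX@9 MEM@10 WB@11
I4 mul r1 <- r1,r2: IF@7 ID@9 stall=2 (RAW on I3.r2 (WB@11)) EX@12 MEM@13 WB@14
I5 add r1 <- r2,r4: IF@9 ID@12 stall=0 (-) EX@13 MEM@14 WB@15
I6 add r4 <- r1,r1: IF@12 ID@13 stall=2 (RAW on I5.r1 (WB@15)) EX@16 MEM@17 WB@18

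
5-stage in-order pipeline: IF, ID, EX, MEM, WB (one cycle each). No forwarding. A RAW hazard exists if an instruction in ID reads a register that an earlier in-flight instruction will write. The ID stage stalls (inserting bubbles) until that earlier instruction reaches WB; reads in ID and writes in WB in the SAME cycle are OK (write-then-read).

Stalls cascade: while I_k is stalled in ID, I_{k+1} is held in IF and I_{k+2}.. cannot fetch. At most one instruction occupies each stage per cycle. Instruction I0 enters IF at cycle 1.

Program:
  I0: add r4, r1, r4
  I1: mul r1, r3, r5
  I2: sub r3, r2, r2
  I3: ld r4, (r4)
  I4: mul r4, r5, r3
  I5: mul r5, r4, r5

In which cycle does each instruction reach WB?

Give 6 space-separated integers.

Answer: 5 6 7 8 10 13

Derivation:
I0 add r4 <- r1,r4: IF@1 ID@2 stall=0 (-) EX@3 MEM@4 WB@5
I1 mul r1 <- r3,r5: IF@2 ID@3 stall=0 (-) EX@4 MEM@5 WB@6
I2 sub r3 <- r2,r2: IF@3 ID@4 stall=0 (-) EX@5 MEM@6 WB@7
I3 ld r4 <- r4: IF@4 ID@5 stall=0 (-) EX@6 MEM@7 WB@8
I4 mul r4 <- r5,r3: IF@5 ID@6 stall=1 (RAW on I2.r3 (WB@7)) EX@8 MEM@9 WB@10
I5 mul r5 <- r4,r5: IF@6 ID@8 stall=2 (RAW on I4.r4 (WB@10)) EX@11 MEM@12 WB@13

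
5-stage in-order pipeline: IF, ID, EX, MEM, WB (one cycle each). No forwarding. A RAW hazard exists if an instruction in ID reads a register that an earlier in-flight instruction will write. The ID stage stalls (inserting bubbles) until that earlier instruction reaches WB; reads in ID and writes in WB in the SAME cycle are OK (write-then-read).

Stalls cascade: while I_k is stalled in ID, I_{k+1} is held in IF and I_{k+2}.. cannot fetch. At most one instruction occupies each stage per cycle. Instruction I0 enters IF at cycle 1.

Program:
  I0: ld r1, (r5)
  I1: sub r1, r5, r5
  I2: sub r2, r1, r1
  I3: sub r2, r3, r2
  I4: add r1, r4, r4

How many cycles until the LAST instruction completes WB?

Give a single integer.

I0 ld r1 <- r5: IF@1 ID@2 stall=0 (-) EX@3 MEM@4 WB@5
I1 sub r1 <- r5,r5: IF@2 ID@3 stall=0 (-) EX@4 MEM@5 WB@6
I2 sub r2 <- r1,r1: IF@3 ID@4 stall=2 (RAW on I1.r1 (WB@6)) EX@7 MEM@8 WB@9
I3 sub r2 <- r3,r2: IF@4 ID@7 stall=2 (RAW on I2.r2 (WB@9)) EX@10 MEM@11 WB@12
I4 add r1 <- r4,r4: IF@7 ID@10 stall=0 (-) EX@11 MEM@12 WB@13

Answer: 13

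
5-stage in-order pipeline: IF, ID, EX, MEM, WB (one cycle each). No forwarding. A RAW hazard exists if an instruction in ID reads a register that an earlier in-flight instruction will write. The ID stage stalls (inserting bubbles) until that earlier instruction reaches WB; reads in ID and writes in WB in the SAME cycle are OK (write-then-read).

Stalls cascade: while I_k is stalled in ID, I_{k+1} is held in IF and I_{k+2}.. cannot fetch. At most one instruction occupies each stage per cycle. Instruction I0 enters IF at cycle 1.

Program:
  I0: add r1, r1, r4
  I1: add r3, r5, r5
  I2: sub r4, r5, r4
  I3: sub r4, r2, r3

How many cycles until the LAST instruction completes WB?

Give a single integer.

Answer: 9

Derivation:
I0 add r1 <- r1,r4: IF@1 ID@2 stall=0 (-) EX@3 MEM@4 WB@5
I1 add r3 <- r5,r5: IF@2 ID@3 stall=0 (-) EX@4 MEM@5 WB@6
I2 sub r4 <- r5,r4: IF@3 ID@4 stall=0 (-) EX@5 MEM@6 WB@7
I3 sub r4 <- r2,r3: IF@4 ID@5 stall=1 (RAW on I1.r3 (WB@6)) EX@7 MEM@8 WB@9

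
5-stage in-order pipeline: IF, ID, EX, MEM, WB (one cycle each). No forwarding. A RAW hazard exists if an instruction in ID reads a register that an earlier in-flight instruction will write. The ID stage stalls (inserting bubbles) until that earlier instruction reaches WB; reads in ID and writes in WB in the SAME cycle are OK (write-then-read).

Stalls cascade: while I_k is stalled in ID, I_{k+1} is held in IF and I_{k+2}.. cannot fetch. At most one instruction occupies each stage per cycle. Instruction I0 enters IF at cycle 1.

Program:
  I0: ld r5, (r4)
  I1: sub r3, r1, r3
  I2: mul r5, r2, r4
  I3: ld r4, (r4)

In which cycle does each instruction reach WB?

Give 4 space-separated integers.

Answer: 5 6 7 8

Derivation:
I0 ld r5 <- r4: IF@1 ID@2 stall=0 (-) EX@3 MEM@4 WB@5
I1 sub r3 <- r1,r3: IF@2 ID@3 stall=0 (-) EX@4 MEM@5 WB@6
I2 mul r5 <- r2,r4: IF@3 ID@4 stall=0 (-) EX@5 MEM@6 WB@7
I3 ld r4 <- r4: IF@4 ID@5 stall=0 (-) EX@6 MEM@7 WB@8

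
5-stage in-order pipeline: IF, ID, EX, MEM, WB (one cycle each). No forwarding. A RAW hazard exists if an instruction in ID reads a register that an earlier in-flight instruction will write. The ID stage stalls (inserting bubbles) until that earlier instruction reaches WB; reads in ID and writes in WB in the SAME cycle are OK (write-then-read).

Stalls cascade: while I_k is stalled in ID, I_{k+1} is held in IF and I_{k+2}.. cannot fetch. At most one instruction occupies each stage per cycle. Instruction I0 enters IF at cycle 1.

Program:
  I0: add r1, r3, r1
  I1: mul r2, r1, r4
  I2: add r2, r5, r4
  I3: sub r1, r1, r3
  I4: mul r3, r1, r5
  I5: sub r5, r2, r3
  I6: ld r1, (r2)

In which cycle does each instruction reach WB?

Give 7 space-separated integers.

Answer: 5 8 9 10 13 16 17

Derivation:
I0 add r1 <- r3,r1: IF@1 ID@2 stall=0 (-) EX@3 MEM@4 WB@5
I1 mul r2 <- r1,r4: IF@2 ID@3 stall=2 (RAW on I0.r1 (WB@5)) EX@6 MEM@7 WB@8
I2 add r2 <- r5,r4: IF@3 ID@6 stall=0 (-) EX@7 MEM@8 WB@9
I3 sub r1 <- r1,r3: IF@6 ID@7 stall=0 (-) EX@8 MEM@9 WB@10
I4 mul r3 <- r1,r5: IF@7 ID@8 stall=2 (RAW on I3.r1 (WB@10)) EX@11 MEM@12 WB@13
I5 sub r5 <- r2,r3: IF@8 ID@11 stall=2 (RAW on I4.r3 (WB@13)) EX@14 MEM@15 WB@16
I6 ld r1 <- r2: IF@11 ID@14 stall=0 (-) EX@15 MEM@16 WB@17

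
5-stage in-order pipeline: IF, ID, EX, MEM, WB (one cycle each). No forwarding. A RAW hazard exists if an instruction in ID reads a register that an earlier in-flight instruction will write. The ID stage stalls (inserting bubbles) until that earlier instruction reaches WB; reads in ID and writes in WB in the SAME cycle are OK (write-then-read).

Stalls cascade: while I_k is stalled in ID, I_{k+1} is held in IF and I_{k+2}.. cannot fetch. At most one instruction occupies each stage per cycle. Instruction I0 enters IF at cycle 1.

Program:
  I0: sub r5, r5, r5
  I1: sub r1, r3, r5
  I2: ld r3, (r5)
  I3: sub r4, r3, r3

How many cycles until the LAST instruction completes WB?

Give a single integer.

Answer: 12

Derivation:
I0 sub r5 <- r5,r5: IF@1 ID@2 stall=0 (-) EX@3 MEM@4 WB@5
I1 sub r1 <- r3,r5: IF@2 ID@3 stall=2 (RAW on I0.r5 (WB@5)) EX@6 MEM@7 WB@8
I2 ld r3 <- r5: IF@3 ID@6 stall=0 (-) EX@7 MEM@8 WB@9
I3 sub r4 <- r3,r3: IF@6 ID@7 stall=2 (RAW on I2.r3 (WB@9)) EX@10 MEM@11 WB@12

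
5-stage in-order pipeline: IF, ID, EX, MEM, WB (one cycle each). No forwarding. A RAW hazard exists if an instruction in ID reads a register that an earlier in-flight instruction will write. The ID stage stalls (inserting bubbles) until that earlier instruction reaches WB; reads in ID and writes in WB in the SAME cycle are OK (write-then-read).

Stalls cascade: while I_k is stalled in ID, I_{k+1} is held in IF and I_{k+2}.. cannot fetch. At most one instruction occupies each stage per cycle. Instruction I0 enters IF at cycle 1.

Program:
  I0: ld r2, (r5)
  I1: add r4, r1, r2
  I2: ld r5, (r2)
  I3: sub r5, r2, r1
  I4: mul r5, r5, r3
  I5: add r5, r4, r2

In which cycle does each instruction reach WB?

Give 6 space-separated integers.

Answer: 5 8 9 10 13 14

Derivation:
I0 ld r2 <- r5: IF@1 ID@2 stall=0 (-) EX@3 MEM@4 WB@5
I1 add r4 <- r1,r2: IF@2 ID@3 stall=2 (RAW on I0.r2 (WB@5)) EX@6 MEM@7 WB@8
I2 ld r5 <- r2: IF@3 ID@6 stall=0 (-) EX@7 MEM@8 WB@9
I3 sub r5 <- r2,r1: IF@6 ID@7 stall=0 (-) EX@8 MEM@9 WB@10
I4 mul r5 <- r5,r3: IF@7 ID@8 stall=2 (RAW on I3.r5 (WB@10)) EX@11 MEM@12 WB@13
I5 add r5 <- r4,r2: IF@8 ID@11 stall=0 (-) EX@12 MEM@13 WB@14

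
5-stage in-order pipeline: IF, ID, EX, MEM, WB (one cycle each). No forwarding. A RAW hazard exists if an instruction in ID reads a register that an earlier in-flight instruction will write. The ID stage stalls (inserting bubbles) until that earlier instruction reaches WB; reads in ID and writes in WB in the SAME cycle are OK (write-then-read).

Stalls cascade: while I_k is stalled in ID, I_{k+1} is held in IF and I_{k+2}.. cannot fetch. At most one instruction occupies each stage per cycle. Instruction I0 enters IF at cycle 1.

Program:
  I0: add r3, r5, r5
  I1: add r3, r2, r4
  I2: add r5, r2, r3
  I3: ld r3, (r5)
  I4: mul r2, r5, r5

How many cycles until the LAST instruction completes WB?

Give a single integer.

Answer: 13

Derivation:
I0 add r3 <- r5,r5: IF@1 ID@2 stall=0 (-) EX@3 MEM@4 WB@5
I1 add r3 <- r2,r4: IF@2 ID@3 stall=0 (-) EX@4 MEM@5 WB@6
I2 add r5 <- r2,r3: IF@3 ID@4 stall=2 (RAW on I1.r3 (WB@6)) EX@7 MEM@8 WB@9
I3 ld r3 <- r5: IF@4 ID@7 stall=2 (RAW on I2.r5 (WB@9)) EX@10 MEM@11 WB@12
I4 mul r2 <- r5,r5: IF@7 ID@10 stall=0 (-) EX@11 MEM@12 WB@13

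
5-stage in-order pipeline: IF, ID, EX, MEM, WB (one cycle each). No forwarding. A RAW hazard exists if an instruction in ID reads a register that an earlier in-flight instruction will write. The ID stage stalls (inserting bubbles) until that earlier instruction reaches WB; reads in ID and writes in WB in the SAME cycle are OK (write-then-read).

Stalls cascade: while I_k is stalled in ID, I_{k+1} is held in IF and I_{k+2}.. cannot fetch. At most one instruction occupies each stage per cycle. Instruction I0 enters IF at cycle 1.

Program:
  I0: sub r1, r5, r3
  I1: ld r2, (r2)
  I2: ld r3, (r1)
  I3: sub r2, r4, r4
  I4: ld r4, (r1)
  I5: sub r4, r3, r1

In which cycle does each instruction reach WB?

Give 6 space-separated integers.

Answer: 5 6 8 9 10 11

Derivation:
I0 sub r1 <- r5,r3: IF@1 ID@2 stall=0 (-) EX@3 MEM@4 WB@5
I1 ld r2 <- r2: IF@2 ID@3 stall=0 (-) EX@4 MEM@5 WB@6
I2 ld r3 <- r1: IF@3 ID@4 stall=1 (RAW on I0.r1 (WB@5)) EX@6 MEM@7 WB@8
I3 sub r2 <- r4,r4: IF@4 ID@6 stall=0 (-) EX@7 MEM@8 WB@9
I4 ld r4 <- r1: IF@6 ID@7 stall=0 (-) EX@8 MEM@9 WB@10
I5 sub r4 <- r3,r1: IF@7 ID@8 stall=0 (-) EX@9 MEM@10 WB@11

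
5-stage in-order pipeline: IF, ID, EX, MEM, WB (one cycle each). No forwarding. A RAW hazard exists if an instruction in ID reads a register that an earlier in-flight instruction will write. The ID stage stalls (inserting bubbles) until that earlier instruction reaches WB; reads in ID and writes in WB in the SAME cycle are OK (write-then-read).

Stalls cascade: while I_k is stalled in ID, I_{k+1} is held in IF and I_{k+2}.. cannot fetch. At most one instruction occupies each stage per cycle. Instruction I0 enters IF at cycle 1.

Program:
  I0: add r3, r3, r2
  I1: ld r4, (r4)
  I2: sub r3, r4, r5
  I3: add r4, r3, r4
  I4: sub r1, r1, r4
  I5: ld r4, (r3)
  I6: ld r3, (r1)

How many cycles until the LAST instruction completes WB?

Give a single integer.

I0 add r3 <- r3,r2: IF@1 ID@2 stall=0 (-) EX@3 MEM@4 WB@5
I1 ld r4 <- r4: IF@2 ID@3 stall=0 (-) EX@4 MEM@5 WB@6
I2 sub r3 <- r4,r5: IF@3 ID@4 stall=2 (RAW on I1.r4 (WB@6)) EX@7 MEM@8 WB@9
I3 add r4 <- r3,r4: IF@4 ID@7 stall=2 (RAW on I2.r3 (WB@9)) EX@10 MEM@11 WB@12
I4 sub r1 <- r1,r4: IF@7 ID@10 stall=2 (RAW on I3.r4 (WB@12)) EX@13 MEM@14 WB@15
I5 ld r4 <- r3: IF@10 ID@13 stall=0 (-) EX@14 MEM@15 WB@16
I6 ld r3 <- r1: IF@13 ID@14 stall=1 (RAW on I4.r1 (WB@15)) EX@16 MEM@17 WB@18

Answer: 18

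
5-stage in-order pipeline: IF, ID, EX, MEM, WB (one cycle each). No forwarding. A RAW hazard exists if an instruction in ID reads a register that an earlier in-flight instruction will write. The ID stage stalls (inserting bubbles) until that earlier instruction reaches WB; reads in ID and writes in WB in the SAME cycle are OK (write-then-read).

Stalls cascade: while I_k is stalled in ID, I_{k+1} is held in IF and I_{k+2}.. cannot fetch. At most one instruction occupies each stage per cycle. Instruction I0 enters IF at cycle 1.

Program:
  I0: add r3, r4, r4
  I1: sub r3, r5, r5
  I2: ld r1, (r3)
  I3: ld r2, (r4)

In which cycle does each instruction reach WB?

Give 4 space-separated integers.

I0 add r3 <- r4,r4: IF@1 ID@2 stall=0 (-) EX@3 MEM@4 WB@5
I1 sub r3 <- r5,r5: IF@2 ID@3 stall=0 (-) EX@4 MEM@5 WB@6
I2 ld r1 <- r3: IF@3 ID@4 stall=2 (RAW on I1.r3 (WB@6)) EX@7 MEM@8 WB@9
I3 ld r2 <- r4: IF@4 ID@7 stall=0 (-) EX@8 MEM@9 WB@10

Answer: 5 6 9 10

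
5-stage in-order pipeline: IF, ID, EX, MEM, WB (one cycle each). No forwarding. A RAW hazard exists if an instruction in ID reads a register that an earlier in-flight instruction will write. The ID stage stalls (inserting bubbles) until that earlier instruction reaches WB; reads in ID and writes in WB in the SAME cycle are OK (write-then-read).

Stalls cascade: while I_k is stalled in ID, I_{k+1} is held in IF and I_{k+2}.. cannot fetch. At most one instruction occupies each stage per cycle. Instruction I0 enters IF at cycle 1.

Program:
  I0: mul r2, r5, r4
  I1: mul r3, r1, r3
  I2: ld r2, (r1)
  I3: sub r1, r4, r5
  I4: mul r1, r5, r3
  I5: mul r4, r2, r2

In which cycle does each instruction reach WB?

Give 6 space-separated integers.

I0 mul r2 <- r5,r4: IF@1 ID@2 stall=0 (-) EX@3 MEM@4 WB@5
I1 mul r3 <- r1,r3: IF@2 ID@3 stall=0 (-) EX@4 MEM@5 WB@6
I2 ld r2 <- r1: IF@3 ID@4 stall=0 (-) EX@5 MEM@6 WB@7
I3 sub r1 <- r4,r5: IF@4 ID@5 stall=0 (-) EX@6 MEM@7 WB@8
I4 mul r1 <- r5,r3: IF@5 ID@6 stall=0 (-) EX@7 MEM@8 WB@9
I5 mul r4 <- r2,r2: IF@6 ID@7 stall=0 (-) EX@8 MEM@9 WB@10

Answer: 5 6 7 8 9 10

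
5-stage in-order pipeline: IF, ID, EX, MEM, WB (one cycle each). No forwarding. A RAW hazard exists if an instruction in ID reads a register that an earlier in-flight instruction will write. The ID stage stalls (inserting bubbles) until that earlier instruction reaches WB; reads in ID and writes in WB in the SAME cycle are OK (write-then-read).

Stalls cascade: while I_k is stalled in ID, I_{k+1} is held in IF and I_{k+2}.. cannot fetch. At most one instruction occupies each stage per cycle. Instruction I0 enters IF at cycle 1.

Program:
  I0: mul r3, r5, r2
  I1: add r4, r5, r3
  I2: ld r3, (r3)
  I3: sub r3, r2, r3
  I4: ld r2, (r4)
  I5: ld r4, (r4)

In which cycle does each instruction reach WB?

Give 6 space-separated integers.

I0 mul r3 <- r5,r2: IF@1 ID@2 stall=0 (-) EX@3 MEM@4 WB@5
I1 add r4 <- r5,r3: IF@2 ID@3 stall=2 (RAW on I0.r3 (WB@5)) EX@6 MEM@7 WB@8
I2 ld r3 <- r3: IF@3 ID@6 stall=0 (-) EX@7 MEM@8 WB@9
I3 sub r3 <- r2,r3: IF@6 ID@7 stall=2 (RAW on I2.r3 (WB@9)) EX@10 MEM@11 WB@12
I4 ld r2 <- r4: IF@7 ID@10 stall=0 (-) EX@11 MEM@12 WB@13
I5 ld r4 <- r4: IF@10 ID@11 stall=0 (-) EX@12 MEM@13 WB@14

Answer: 5 8 9 12 13 14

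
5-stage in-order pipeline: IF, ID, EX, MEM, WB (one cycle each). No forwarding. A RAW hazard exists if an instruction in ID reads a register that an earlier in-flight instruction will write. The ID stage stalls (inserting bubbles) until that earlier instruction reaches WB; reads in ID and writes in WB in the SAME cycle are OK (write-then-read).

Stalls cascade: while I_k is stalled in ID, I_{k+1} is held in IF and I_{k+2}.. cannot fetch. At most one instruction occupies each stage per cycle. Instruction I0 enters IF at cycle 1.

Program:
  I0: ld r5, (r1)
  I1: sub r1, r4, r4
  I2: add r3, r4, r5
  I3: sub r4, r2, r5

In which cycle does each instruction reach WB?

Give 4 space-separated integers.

Answer: 5 6 8 9

Derivation:
I0 ld r5 <- r1: IF@1 ID@2 stall=0 (-) EX@3 MEM@4 WB@5
I1 sub r1 <- r4,r4: IF@2 ID@3 stall=0 (-) EX@4 MEM@5 WB@6
I2 add r3 <- r4,r5: IF@3 ID@4 stall=1 (RAW on I0.r5 (WB@5)) EX@6 MEM@7 WB@8
I3 sub r4 <- r2,r5: IF@4 ID@6 stall=0 (-) EX@7 MEM@8 WB@9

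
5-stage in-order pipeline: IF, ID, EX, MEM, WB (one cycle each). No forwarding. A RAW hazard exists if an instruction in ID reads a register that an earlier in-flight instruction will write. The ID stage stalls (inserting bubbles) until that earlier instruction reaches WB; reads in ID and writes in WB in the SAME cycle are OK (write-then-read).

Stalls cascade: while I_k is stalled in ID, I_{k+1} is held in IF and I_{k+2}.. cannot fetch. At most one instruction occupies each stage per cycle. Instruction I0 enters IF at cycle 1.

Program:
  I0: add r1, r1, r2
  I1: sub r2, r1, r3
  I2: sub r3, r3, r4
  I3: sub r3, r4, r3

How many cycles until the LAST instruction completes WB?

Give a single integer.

I0 add r1 <- r1,r2: IF@1 ID@2 stall=0 (-) EX@3 MEM@4 WB@5
I1 sub r2 <- r1,r3: IF@2 ID@3 stall=2 (RAW on I0.r1 (WB@5)) EX@6 MEM@7 WB@8
I2 sub r3 <- r3,r4: IF@3 ID@6 stall=0 (-) EX@7 MEM@8 WB@9
I3 sub r3 <- r4,r3: IF@6 ID@7 stall=2 (RAW on I2.r3 (WB@9)) EX@10 MEM@11 WB@12

Answer: 12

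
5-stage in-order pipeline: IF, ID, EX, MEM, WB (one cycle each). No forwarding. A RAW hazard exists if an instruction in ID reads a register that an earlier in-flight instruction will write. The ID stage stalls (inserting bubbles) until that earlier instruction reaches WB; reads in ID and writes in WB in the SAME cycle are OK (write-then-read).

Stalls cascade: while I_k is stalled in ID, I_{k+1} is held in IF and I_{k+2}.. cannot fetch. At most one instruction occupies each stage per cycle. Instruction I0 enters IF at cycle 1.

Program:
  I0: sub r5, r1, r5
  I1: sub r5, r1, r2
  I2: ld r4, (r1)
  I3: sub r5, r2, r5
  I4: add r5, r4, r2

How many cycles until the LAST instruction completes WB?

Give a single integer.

Answer: 10

Derivation:
I0 sub r5 <- r1,r5: IF@1 ID@2 stall=0 (-) EX@3 MEM@4 WB@5
I1 sub r5 <- r1,r2: IF@2 ID@3 stall=0 (-) EX@4 MEM@5 WB@6
I2 ld r4 <- r1: IF@3 ID@4 stall=0 (-) EX@5 MEM@6 WB@7
I3 sub r5 <- r2,r5: IF@4 ID@5 stall=1 (RAW on I1.r5 (WB@6)) EX@7 MEM@8 WB@9
I4 add r5 <- r4,r2: IF@5 ID@7 stall=0 (-) EX@8 MEM@9 WB@10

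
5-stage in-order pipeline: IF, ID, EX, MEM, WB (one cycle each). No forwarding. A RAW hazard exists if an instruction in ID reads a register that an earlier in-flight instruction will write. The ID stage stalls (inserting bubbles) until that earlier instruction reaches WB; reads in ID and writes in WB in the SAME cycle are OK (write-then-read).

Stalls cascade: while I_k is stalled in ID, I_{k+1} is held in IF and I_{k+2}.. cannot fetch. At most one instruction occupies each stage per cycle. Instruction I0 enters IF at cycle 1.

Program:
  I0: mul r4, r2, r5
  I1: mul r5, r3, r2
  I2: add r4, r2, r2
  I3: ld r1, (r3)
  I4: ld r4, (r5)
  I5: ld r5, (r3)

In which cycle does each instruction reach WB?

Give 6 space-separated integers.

Answer: 5 6 7 8 9 10

Derivation:
I0 mul r4 <- r2,r5: IF@1 ID@2 stall=0 (-) EX@3 MEM@4 WB@5
I1 mul r5 <- r3,r2: IF@2 ID@3 stall=0 (-) EX@4 MEM@5 WB@6
I2 add r4 <- r2,r2: IF@3 ID@4 stall=0 (-) EX@5 MEM@6 WB@7
I3 ld r1 <- r3: IF@4 ID@5 stall=0 (-) EX@6 MEM@7 WB@8
I4 ld r4 <- r5: IF@5 ID@6 stall=0 (-) EX@7 MEM@8 WB@9
I5 ld r5 <- r3: IF@6 ID@7 stall=0 (-) EX@8 MEM@9 WB@10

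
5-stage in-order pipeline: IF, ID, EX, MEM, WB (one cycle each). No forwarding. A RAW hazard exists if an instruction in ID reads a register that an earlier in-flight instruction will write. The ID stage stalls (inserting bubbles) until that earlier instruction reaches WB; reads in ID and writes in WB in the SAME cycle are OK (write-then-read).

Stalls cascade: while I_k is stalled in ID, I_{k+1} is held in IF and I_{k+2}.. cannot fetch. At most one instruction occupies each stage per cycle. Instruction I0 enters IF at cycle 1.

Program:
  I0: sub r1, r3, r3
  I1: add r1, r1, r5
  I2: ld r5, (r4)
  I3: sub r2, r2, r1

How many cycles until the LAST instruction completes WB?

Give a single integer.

I0 sub r1 <- r3,r3: IF@1 ID@2 stall=0 (-) EX@3 MEM@4 WB@5
I1 add r1 <- r1,r5: IF@2 ID@3 stall=2 (RAW on I0.r1 (WB@5)) EX@6 MEM@7 WB@8
I2 ld r5 <- r4: IF@3 ID@6 stall=0 (-) EX@7 MEM@8 WB@9
I3 sub r2 <- r2,r1: IF@6 ID@7 stall=1 (RAW on I1.r1 (WB@8)) EX@9 MEM@10 WB@11

Answer: 11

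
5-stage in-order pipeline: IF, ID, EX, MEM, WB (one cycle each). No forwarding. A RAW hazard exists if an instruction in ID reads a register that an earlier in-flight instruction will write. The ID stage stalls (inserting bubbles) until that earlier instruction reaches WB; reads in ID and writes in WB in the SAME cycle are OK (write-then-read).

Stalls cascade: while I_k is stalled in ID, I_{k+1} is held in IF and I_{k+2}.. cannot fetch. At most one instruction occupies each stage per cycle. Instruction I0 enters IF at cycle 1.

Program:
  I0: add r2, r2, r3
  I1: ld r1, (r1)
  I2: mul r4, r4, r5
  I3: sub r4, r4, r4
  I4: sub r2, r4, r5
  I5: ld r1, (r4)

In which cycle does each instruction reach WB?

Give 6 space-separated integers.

Answer: 5 6 7 10 13 14

Derivation:
I0 add r2 <- r2,r3: IF@1 ID@2 stall=0 (-) EX@3 MEM@4 WB@5
I1 ld r1 <- r1: IF@2 ID@3 stall=0 (-) EX@4 MEM@5 WB@6
I2 mul r4 <- r4,r5: IF@3 ID@4 stall=0 (-) EX@5 MEM@6 WB@7
I3 sub r4 <- r4,r4: IF@4 ID@5 stall=2 (RAW on I2.r4 (WB@7)) EX@8 MEM@9 WB@10
I4 sub r2 <- r4,r5: IF@5 ID@8 stall=2 (RAW on I3.r4 (WB@10)) EX@11 MEM@12 WB@13
I5 ld r1 <- r4: IF@8 ID@11 stall=0 (-) EX@12 MEM@13 WB@14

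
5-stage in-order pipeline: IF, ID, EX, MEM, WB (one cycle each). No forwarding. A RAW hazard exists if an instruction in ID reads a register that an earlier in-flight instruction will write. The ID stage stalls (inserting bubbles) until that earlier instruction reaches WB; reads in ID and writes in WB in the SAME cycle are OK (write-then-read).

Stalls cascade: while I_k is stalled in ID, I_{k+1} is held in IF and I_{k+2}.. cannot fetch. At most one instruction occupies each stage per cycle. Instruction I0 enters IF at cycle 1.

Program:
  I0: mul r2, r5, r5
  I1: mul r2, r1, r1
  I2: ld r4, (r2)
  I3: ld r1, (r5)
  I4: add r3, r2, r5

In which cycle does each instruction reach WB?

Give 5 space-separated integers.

Answer: 5 6 9 10 11

Derivation:
I0 mul r2 <- r5,r5: IF@1 ID@2 stall=0 (-) EX@3 MEM@4 WB@5
I1 mul r2 <- r1,r1: IF@2 ID@3 stall=0 (-) EX@4 MEM@5 WB@6
I2 ld r4 <- r2: IF@3 ID@4 stall=2 (RAW on I1.r2 (WB@6)) EX@7 MEM@8 WB@9
I3 ld r1 <- r5: IF@4 ID@7 stall=0 (-) EX@8 MEM@9 WB@10
I4 add r3 <- r2,r5: IF@7 ID@8 stall=0 (-) EX@9 MEM@10 WB@11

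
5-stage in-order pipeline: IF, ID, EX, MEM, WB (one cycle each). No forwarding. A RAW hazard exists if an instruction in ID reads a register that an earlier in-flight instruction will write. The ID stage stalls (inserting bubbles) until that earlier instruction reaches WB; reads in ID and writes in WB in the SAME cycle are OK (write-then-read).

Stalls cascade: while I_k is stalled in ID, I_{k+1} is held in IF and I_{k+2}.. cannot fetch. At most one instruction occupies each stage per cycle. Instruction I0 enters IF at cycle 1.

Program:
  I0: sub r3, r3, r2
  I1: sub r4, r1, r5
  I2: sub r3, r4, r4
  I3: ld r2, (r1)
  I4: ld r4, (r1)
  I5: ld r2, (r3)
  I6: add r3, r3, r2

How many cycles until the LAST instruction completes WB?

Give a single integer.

I0 sub r3 <- r3,r2: IF@1 ID@2 stall=0 (-) EX@3 MEM@4 WB@5
I1 sub r4 <- r1,r5: IF@2 ID@3 stall=0 (-) EX@4 MEM@5 WB@6
I2 sub r3 <- r4,r4: IF@3 ID@4 stall=2 (RAW on I1.r4 (WB@6)) EX@7 MEM@8 WB@9
I3 ld r2 <- r1: IF@4 ID@7 stall=0 (-) EX@8 MEM@9 WB@10
I4 ld r4 <- r1: IF@7 ID@8 stall=0 (-) EX@9 MEM@10 WB@11
I5 ld r2 <- r3: IF@8 ID@9 stall=0 (-) EX@10 MEM@11 WB@12
I6 add r3 <- r3,r2: IF@9 ID@10 stall=2 (RAW on I5.r2 (WB@12)) EX@13 MEM@14 WB@15

Answer: 15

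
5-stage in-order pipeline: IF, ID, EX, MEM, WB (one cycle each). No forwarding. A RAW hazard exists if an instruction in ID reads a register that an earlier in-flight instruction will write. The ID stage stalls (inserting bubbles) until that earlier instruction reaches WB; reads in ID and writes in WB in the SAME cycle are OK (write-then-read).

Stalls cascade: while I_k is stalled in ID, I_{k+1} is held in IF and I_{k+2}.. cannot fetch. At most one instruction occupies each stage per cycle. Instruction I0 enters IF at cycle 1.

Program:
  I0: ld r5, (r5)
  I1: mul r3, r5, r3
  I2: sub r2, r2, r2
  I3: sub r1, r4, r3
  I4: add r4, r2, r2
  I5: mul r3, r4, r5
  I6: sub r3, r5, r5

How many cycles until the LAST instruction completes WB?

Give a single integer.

I0 ld r5 <- r5: IF@1 ID@2 stall=0 (-) EX@3 MEM@4 WB@5
I1 mul r3 <- r5,r3: IF@2 ID@3 stall=2 (RAW on I0.r5 (WB@5)) EX@6 MEM@7 WB@8
I2 sub r2 <- r2,r2: IF@3 ID@6 stall=0 (-) EX@7 MEM@8 WB@9
I3 sub r1 <- r4,r3: IF@6 ID@7 stall=1 (RAW on I1.r3 (WB@8)) EX@9 MEM@10 WB@11
I4 add r4 <- r2,r2: IF@7 ID@9 stall=0 (-) EX@10 MEM@11 WB@12
I5 mul r3 <- r4,r5: IF@9 ID@10 stall=2 (RAW on I4.r4 (WB@12)) EX@13 MEM@14 WB@15
I6 sub r3 <- r5,r5: IF@10 ID@13 stall=0 (-) EX@14 MEM@15 WB@16

Answer: 16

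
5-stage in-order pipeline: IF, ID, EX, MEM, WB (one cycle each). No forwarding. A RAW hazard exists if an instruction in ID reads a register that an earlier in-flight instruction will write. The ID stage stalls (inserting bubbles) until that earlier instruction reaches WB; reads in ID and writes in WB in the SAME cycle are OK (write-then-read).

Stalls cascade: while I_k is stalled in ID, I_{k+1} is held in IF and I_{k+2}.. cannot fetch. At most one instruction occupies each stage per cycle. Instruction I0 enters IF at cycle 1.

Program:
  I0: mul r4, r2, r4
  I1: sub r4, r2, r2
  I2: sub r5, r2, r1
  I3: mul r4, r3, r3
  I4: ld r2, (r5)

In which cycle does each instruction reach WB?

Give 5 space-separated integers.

Answer: 5 6 7 8 10

Derivation:
I0 mul r4 <- r2,r4: IF@1 ID@2 stall=0 (-) EX@3 MEM@4 WB@5
I1 sub r4 <- r2,r2: IF@2 ID@3 stall=0 (-) EX@4 MEM@5 WB@6
I2 sub r5 <- r2,r1: IF@3 ID@4 stall=0 (-) EX@5 MEM@6 WB@7
I3 mul r4 <- r3,r3: IF@4 ID@5 stall=0 (-) EX@6 MEM@7 WB@8
I4 ld r2 <- r5: IF@5 ID@6 stall=1 (RAW on I2.r5 (WB@7)) EX@8 MEM@9 WB@10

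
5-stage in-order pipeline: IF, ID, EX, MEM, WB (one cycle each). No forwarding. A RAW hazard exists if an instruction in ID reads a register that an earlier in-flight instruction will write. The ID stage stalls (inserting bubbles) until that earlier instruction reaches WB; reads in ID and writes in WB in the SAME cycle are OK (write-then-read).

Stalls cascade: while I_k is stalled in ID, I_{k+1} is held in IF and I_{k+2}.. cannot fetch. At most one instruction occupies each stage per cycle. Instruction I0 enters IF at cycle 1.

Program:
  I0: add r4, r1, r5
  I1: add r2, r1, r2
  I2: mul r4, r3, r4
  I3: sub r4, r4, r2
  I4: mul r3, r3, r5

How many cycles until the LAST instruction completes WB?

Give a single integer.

I0 add r4 <- r1,r5: IF@1 ID@2 stall=0 (-) EX@3 MEM@4 WB@5
I1 add r2 <- r1,r2: IF@2 ID@3 stall=0 (-) EX@4 MEM@5 WB@6
I2 mul r4 <- r3,r4: IF@3 ID@4 stall=1 (RAW on I0.r4 (WB@5)) EX@6 MEM@7 WB@8
I3 sub r4 <- r4,r2: IF@4 ID@6 stall=2 (RAW on I2.r4 (WB@8)) EX@9 MEM@10 WB@11
I4 mul r3 <- r3,r5: IF@6 ID@9 stall=0 (-) EX@10 MEM@11 WB@12

Answer: 12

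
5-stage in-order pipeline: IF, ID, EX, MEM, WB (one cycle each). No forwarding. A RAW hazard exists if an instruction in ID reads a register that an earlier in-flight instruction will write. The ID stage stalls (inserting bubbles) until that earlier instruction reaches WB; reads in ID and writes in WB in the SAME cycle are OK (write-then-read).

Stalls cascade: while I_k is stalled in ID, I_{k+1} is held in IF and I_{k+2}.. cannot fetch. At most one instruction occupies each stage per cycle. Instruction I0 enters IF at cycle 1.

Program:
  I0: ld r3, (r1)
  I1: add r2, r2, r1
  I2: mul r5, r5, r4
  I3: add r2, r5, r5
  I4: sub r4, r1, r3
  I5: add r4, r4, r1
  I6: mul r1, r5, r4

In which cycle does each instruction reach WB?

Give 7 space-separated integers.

Answer: 5 6 7 10 11 14 17

Derivation:
I0 ld r3 <- r1: IF@1 ID@2 stall=0 (-) EX@3 MEM@4 WB@5
I1 add r2 <- r2,r1: IF@2 ID@3 stall=0 (-) EX@4 MEM@5 WB@6
I2 mul r5 <- r5,r4: IF@3 ID@4 stall=0 (-) EX@5 MEM@6 WB@7
I3 add r2 <- r5,r5: IF@4 ID@5 stall=2 (RAW on I2.r5 (WB@7)) EX@8 MEM@9 WB@10
I4 sub r4 <- r1,r3: IF@5 ID@8 stall=0 (-) EX@9 MEM@10 WB@11
I5 add r4 <- r4,r1: IF@8 ID@9 stall=2 (RAW on I4.r4 (WB@11)) EX@12 MEM@13 WB@14
I6 mul r1 <- r5,r4: IF@9 ID@12 stall=2 (RAW on I5.r4 (WB@14)) EX@15 MEM@16 WB@17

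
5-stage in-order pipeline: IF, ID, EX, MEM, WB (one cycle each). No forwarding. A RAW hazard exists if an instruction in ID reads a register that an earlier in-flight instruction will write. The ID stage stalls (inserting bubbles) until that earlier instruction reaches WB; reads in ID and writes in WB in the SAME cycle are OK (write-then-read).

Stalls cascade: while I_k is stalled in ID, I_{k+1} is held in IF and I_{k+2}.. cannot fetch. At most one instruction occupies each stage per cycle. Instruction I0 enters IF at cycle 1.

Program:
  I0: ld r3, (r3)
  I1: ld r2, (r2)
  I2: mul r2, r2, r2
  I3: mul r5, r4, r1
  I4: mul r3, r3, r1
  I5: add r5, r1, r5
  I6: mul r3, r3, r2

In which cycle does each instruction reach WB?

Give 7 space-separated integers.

Answer: 5 6 9 10 11 13 14

Derivation:
I0 ld r3 <- r3: IF@1 ID@2 stall=0 (-) EX@3 MEM@4 WB@5
I1 ld r2 <- r2: IF@2 ID@3 stall=0 (-) EX@4 MEM@5 WB@6
I2 mul r2 <- r2,r2: IF@3 ID@4 stall=2 (RAW on I1.r2 (WB@6)) EX@7 MEM@8 WB@9
I3 mul r5 <- r4,r1: IF@4 ID@7 stall=0 (-) EX@8 MEM@9 WB@10
I4 mul r3 <- r3,r1: IF@7 ID@8 stall=0 (-) EX@9 MEM@10 WB@11
I5 add r5 <- r1,r5: IF@8 ID@9 stall=1 (RAW on I3.r5 (WB@10)) EX@11 MEM@12 WB@13
I6 mul r3 <- r3,r2: IF@9 ID@11 stall=0 (-) EX@12 MEM@13 WB@14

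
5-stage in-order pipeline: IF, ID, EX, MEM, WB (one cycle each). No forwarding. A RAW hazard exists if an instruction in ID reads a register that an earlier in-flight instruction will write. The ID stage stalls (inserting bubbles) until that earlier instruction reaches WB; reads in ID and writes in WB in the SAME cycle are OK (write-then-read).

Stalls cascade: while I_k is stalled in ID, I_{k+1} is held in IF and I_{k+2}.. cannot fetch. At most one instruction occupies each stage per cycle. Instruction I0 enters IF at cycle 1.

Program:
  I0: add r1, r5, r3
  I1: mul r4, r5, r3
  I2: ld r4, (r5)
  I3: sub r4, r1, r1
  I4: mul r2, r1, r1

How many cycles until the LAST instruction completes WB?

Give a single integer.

I0 add r1 <- r5,r3: IF@1 ID@2 stall=0 (-) EX@3 MEM@4 WB@5
I1 mul r4 <- r5,r3: IF@2 ID@3 stall=0 (-) EX@4 MEM@5 WB@6
I2 ld r4 <- r5: IF@3 ID@4 stall=0 (-) EX@5 MEM@6 WB@7
I3 sub r4 <- r1,r1: IF@4 ID@5 stall=0 (-) EX@6 MEM@7 WB@8
I4 mul r2 <- r1,r1: IF@5 ID@6 stall=0 (-) EX@7 MEM@8 WB@9

Answer: 9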